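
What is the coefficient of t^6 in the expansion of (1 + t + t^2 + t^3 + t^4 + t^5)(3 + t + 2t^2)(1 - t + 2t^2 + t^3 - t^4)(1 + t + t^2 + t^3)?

47

(1 + t + t^2 + t^3 + t^4 + t^5) has coefficients 1,1,1,1,1,1 for degrees 0…5.
(3 + t + 2t^2) has coefficients 3,1,2,0,0,0,0 for degrees 0…6.
Multiplying by (1 - t + 2t^2 + t^3 - t^4) gives running coefficients 3,-2,7,3,2,1,-2 for degrees 0…6.
Finally multiplying by (1 + t + t^2 + t^3), the product of all factors after the first has coefficients 3,1,8,11,10,13,4 for degrees 0…6.
[t^6] = 1·4 + 1·13 + 1·10 + 1·11 + 1·8 + 1·1 = 47.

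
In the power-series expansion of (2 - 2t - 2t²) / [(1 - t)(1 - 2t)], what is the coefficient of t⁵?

The denominator gives the recurrence a_n = 3a_(n−1) − 2a_(n−2) for n ≥ 3; the numerator fixes a_0 = 2, a_1 = 4, a_2 = 6.
Iterating: 2, 4, 6, 10, 18, 34, so a_5 = 34.

34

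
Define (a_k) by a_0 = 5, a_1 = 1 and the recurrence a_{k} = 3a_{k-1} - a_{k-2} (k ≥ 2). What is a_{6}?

The ordinary generating function has denominator 1 - 3x + x^2.
Iterating the recurrence: a_0,…,a_{6} = 5, 1, -2, -7, -19, -50, -131.

-131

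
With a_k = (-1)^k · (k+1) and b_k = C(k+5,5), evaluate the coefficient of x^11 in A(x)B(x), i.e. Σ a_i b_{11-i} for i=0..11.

1512

This is [x^11] in the product of the two ordinary generating functions.
Σ = 1·4368 − 2·3003 + 3·2002 − 4·1287 + 5·792 − 6·462 + 7·252 − 8·126 + 9·56 − 10·21 + 11·6 − 12·1 = 1512.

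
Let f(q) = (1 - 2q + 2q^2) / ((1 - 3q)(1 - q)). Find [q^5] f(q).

202

The denominator gives the recurrence a_n = 4a_(n−1) − 3a_(n−2) for n ≥ 3; the numerator fixes a_0 = 1, a_1 = 2, a_2 = 7.
Iterating: 1, 2, 7, 22, 67, 202, so a_5 = 202.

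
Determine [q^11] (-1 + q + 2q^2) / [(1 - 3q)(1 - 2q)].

The denominator gives the recurrence a_n = 5a_(n−1) − 6a_(n−2) for n ≥ 3; the numerator fixes a_0 = -1, a_1 = -4, a_2 = -12.
Iterating: -1, -4, -12, -36, -108, -324, -972, -2916, -8748, -26244, -78732, -236196, so a_11 = -236196.

-236196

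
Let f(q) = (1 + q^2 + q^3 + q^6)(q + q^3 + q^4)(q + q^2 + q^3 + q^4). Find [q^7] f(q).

(1 + q^2 + q^3 + q^6) has coefficients 1,0,1,1,0,0,1 for degrees 0…6.
(q + q^3 + q^4) has coefficients 0,1,0,1,1,0,0,0 for degrees 0…7.
Finally multiplying by (q + q^2 + q^3 + q^4), the product of all factors after the first has coefficients 0,0,1,1,2,3,2,2 for degrees 0…7.
[q^7] = 1·2 + 1·3 + 1·2 + 1·0 = 7.

7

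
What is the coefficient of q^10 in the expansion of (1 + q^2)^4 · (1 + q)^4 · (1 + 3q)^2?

409

(1 + q^2)^4 has coefficients 1,0,4,0,6,0,4,0,1 for degrees 0…8.
(1 + q)^4 has coefficients 1,4,6,4,1,0,0,0,0,0,0 for degrees 0…10.
Finally multiplying by (1 + 3q)^2, the product of all factors after the first has coefficients 1,10,39,76,79,42,9,0,0,0,0 for degrees 0…10.
[q^10] = 1·0 + 4·0 + 6·9 + 4·79 + 1·39 = 409.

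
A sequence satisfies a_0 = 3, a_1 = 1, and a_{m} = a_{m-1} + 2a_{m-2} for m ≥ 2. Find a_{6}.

87

The ordinary generating function has denominator 1 - t - 2t^2.
Iterating the recurrence: a_0,…,a_{6} = 3, 1, 7, 9, 23, 41, 87.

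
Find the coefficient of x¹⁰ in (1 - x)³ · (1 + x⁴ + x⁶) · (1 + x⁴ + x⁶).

5

(1 - x)³ has coefficients 1,-3,3,-1 for degrees 0…3.
(1 + x⁴ + x⁶) has coefficients 1,0,0,0,1,0,1,0,0,0,0 for degrees 0…10.
Finally multiplying by (1 + x⁴ + x⁶), the product of all factors after the first has coefficients 1,0,0,0,2,0,2,0,1,0,2 for degrees 0…10.
[x¹⁰] = 1·2 − 3·0 + 3·1 − 1·0 = 5.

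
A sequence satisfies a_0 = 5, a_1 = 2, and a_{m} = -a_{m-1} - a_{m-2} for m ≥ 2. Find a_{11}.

-7

The ordinary generating function has denominator 1 + t + t^2.
Iterating the recurrence: a_0,…,a_{11} = 5, 2, -7, 5, 2, -7, 5, 2, -7, 5, 2, -7.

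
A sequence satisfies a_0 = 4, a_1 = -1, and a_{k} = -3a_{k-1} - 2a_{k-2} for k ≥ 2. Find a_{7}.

377

The ordinary generating function has denominator 1 + 3q + 2q^2.
Iterating the recurrence: a_0,…,a_{7} = 4, -1, -5, 17, -41, 89, -185, 377.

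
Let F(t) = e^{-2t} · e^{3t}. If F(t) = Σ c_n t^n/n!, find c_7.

1

The EGF product rule gives c_7 = Σ_{k_1+k_2=7} C(7; k_1,k_2) · ∏ g_i(k_i), where e^{-2t} gives (-2)^k; e^{3t} gives (3)^k.
g_1(k) for k = 0…7: 1, -2, 4, -8, 16, -32, 64, -128.
g_2(k) for k = 0…7: 1, 3, 9, 27, 81, 243, 729, 2187.
c_7 = Σ_k C(7,k)·g_1(k)·g_2(7−k) = 1·1·2187 + 7·(-2)·729 + 21·4·243 + 35·(-8)·81 + 35·16·27 + 21·(-32)·9 + 7·64·3 + 1·(-128)·1 = 2187 − 10206 + 20412 − 22680 + 15120 − 6048 + 1344 − 128 = 1.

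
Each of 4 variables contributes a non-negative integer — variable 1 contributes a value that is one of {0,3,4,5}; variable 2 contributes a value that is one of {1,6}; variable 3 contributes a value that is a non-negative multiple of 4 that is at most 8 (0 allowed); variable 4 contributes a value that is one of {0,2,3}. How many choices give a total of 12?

7

The generating function for the choices is (1 + x^3 + x^4 + x^5)·(x + x^6)·(1 + x^4 + x^8)·(1 + x^2 + x^3); the count is [x^12].
(1 + x^3 + x^4 + x^5) has coefficients 1,0,0,1,1,1 for degrees 0…5.
(x + x^6) has coefficients 0,1,0,0,0,0,1,0,0,0,0,0,0 for degrees 0…12.
Multiplying by (1 + x^4 + x^8) gives running coefficients 0,1,0,0,0,1,1,0,0,1,1,0,0 for degrees 0…12.
Finally multiplying by (1 + x^2 + x^3), the product of all factors after the first has coefficients 0,1,0,1,1,1,1,1,2,2,1,1,2 for degrees 0…12.
[x^12] = 1·2 + 1·2 + 1·2 + 1·1 = 7.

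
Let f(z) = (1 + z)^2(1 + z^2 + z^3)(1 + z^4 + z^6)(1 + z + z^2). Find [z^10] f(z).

12

(1 + z)^2 has coefficients 1,2,1 for degrees 0…2.
(1 + z^2 + z^3) has coefficients 1,0,1,1,0,0,0,0,0,0,0 for degrees 0…10.
Multiplying by (1 + z^4 + z^6) gives running coefficients 1,0,1,1,1,0,2,1,1,1,0 for degrees 0…10.
Finally multiplying by (1 + z + z^2), the product of all factors after the first has coefficients 1,1,2,2,3,2,3,3,4,3,2 for degrees 0…10.
[z^10] = 1·2 + 2·3 + 1·4 = 12.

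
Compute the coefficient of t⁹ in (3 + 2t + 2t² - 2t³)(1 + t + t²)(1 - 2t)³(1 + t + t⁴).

-18

(3 + 2t + 2t² - 2t³) has coefficients 3,2,2,-2 for degrees 0…3.
(1 + t + t²) has coefficients 1,1,1,0,0,0,0,0,0,0 for degrees 0…9.
Multiplying by (1 - 2t)³ gives running coefficients 1,-5,7,-2,4,-8,0,0,0,0 for degrees 0…9.
Finally multiplying by (1 + t + t⁴), the product of all factors after the first has coefficients 1,-4,2,5,3,-9,-1,-2,4,-8 for degrees 0…9.
[t⁹] = 3·(-8) + 2·4 + 2·(-2) − 2·(-1) = -18.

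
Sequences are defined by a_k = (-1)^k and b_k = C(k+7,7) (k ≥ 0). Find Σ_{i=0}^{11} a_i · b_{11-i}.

19650

The convolution is the x^11 coefficient of A(x)B(x).
Σ = 1·31824 − 1·19448 + 1·11440 − 1·6435 + 1·3432 − 1·1716 + 1·792 − 1·330 + 1·120 − 1·36 + 1·8 − 1·1 = 19650.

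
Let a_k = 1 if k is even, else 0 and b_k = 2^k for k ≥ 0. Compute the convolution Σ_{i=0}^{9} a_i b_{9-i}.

This is [x^9] in the product of the two ordinary generating functions.
Σ = 1·512 + 0·256 + 1·128 + 0·64 + 1·32 + 0·16 + 1·8 + 0·4 + 1·2 + 0·1 = 682.

682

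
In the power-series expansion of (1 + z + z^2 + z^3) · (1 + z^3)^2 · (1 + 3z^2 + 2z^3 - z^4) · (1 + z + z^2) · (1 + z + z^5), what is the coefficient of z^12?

(1 + z + z^2 + z^3) has coefficients 1,1,1,1 for degrees 0…3.
(1 + z^3)^2 has coefficients 1,0,0,2,0,0,1,0,0,0,0,0,0 for degrees 0…12.
Multiplying by (1 + 3z^2 + 2z^3 - z^4) gives running coefficients 1,0,3,4,-1,6,5,-2,3,2,-1,0,0 for degrees 0…12.
Multiplying by (1 + z + z^2) gives running coefficients 1,1,4,7,6,9,10,9,6,3,4,1,-1 for degrees 0…12.
Finally multiplying by (1 + z + z^5), the product of all factors after the first has coefficients 1,2,5,11,13,16,20,23,22,15,16,15,9 for degrees 0…12.
[z^12] = 1·9 + 1·15 + 1·16 + 1·15 = 55.

55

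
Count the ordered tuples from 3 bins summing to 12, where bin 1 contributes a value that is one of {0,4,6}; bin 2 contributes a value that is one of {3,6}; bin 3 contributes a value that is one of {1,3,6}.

2

The generating function for the choices is (1 + t^4 + t^6)·(t^3 + t^6)·(t + t^3 + t^6); the count is [t^12].
(1 + t^4 + t^6) has coefficients 1,0,0,0,1,0,1 for degrees 0…6.
(t^3 + t^6) has coefficients 0,0,0,1,0,0,1,0,0,0,0,0,0 for degrees 0…12.
Finally multiplying by (t + t^3 + t^6), the product of all factors after the first has coefficients 0,0,0,0,1,0,1,1,0,2,0,0,1 for degrees 0…12.
[t^12] = 1·1 + 1·0 + 1·1 = 2.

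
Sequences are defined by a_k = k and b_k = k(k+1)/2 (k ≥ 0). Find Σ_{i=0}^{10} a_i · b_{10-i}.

495

Write out a_i and b_{10-i} for i = 0,…,10 and sum the products.
Σ = 0·55 + 1·45 + 2·36 + 3·28 + 4·21 + 5·15 + 6·10 + 7·6 + 8·3 + 9·1 + 10·0 = 495.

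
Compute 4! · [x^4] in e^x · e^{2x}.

The EGF product rule gives c_4 = Σ_{k_1+k_2=4} C(4; k_1,k_2) · ∏ g_i(k_i), where e^x gives (1)^k; e^{2x} gives (2)^k.
g_1(k) for k = 0…4: 1, 1, 1, 1, 1.
g_2(k) for k = 0…4: 1, 2, 4, 8, 16.
c_4 = Σ_k C(4,k)·g_1(k)·g_2(4−k) = 1·1·16 + 4·1·8 + 6·1·4 + 4·1·2 + 1·1·1 = 16 + 32 + 24 + 8 + 1 = 81.

81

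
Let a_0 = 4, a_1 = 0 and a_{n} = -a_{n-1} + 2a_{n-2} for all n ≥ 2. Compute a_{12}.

5464

The ordinary generating function has denominator 1 + x - 2x^2.
Iterating the recurrence: a_0,…,a_{12} = 4, 0, 8, -8, 24, -40, 88, -168, 344, -680, 1368, -2728, 5464.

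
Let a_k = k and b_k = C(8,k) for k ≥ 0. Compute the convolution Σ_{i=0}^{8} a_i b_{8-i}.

Write out a_i and b_{8-i} for i = 0,…,8 and sum the products.
Σ = 0·1 + 1·8 + 2·28 + 3·56 + 4·70 + 5·56 + 6·28 + 7·8 + 8·1 = 1024.

1024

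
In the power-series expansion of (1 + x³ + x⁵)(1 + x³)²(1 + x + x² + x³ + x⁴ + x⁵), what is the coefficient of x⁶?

(1 + x³ + x⁵) has coefficients 1,0,0,1,0,1 for degrees 0…5.
(1 + x³)² has coefficients 1,0,0,2,0,0,1 for degrees 0…6.
Finally multiplying by (1 + x + x² + x³ + x⁴ + x⁵), the product of all factors after the first has coefficients 1,1,1,3,3,3,3 for degrees 0…6.
[x⁶] = 1·3 + 1·3 + 1·1 = 7.

7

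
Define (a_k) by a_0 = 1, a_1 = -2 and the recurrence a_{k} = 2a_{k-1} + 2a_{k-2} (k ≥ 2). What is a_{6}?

-152

The ordinary generating function has denominator 1 - 2y - 2y^2.
Iterating the recurrence: a_0,…,a_{6} = 1, -2, -2, -8, -20, -56, -152.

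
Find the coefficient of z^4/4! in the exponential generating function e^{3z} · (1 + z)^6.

The EGF product rule gives c_4 = Σ_{k_1+k_2=4} C(4; k_1,k_2) · ∏ g_i(k_i), where e^{3z} gives (3)^k; (1+z)^6 gives the falling factorial (6)_k.
g_1(k) for k = 0…4: 1, 3, 9, 27, 81.
g_2(k) for k = 0…4: 1, 6, 30, 120, 360.
c_4 = Σ_k C(4,k)·g_1(k)·g_2(4−k) = 1·1·360 + 4·3·120 + 6·9·30 + 4·27·6 + 1·81·1 = 360 + 1440 + 1620 + 648 + 81 = 4149.

4149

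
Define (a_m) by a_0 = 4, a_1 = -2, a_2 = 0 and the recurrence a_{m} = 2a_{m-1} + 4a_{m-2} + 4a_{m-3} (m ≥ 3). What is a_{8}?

The ordinary generating function has denominator 1 - 2q - 4q^2 - 4q^3.
Iterating the recurrence: a_0,…,a_{8} = 4, -2, 0, 8, 8, 48, 160, 544, 1920.

1920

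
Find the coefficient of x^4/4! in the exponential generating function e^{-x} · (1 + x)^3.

The EGF product rule gives c_4 = Σ_{k_1+k_2=4} C(4; k_1,k_2) · ∏ g_i(k_i), where e^{-x} gives (-1)^k; (1+x)^3 gives the falling factorial (3)_k.
g_1(k) for k = 0…4: 1, -1, 1, -1, 1.
g_2(k) for k = 0…4: 1, 3, 6, 6, 0.
c_4 = Σ_k C(4,k)·g_1(k)·g_2(4−k) = 4·(-1)·6 + 6·1·6 + 4·(-1)·3 + 1·1·1 = −24 + 36 − 12 + 1 = 1.

1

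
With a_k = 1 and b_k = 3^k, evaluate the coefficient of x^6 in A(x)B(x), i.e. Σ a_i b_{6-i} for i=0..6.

1093

This is [x^6] in the product of the two ordinary generating functions.
Σ = 1·729 + 1·243 + 1·81 + 1·27 + 1·9 + 1·3 + 1·1 = 1093.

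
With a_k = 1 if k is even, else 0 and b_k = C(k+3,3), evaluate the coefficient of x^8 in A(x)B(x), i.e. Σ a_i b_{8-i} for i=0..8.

The convolution is the t^8 coefficient of A(t)B(t).
Σ = 1·165 + 0·120 + 1·84 + 0·56 + 1·35 + 0·20 + 1·10 + 0·4 + 1·1 = 295.

295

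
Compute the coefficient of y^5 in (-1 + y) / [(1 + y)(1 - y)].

Partial fractions give a closed form: a_n = (-1)·(-1)^n.
At n = 5: a_5 = 1.

1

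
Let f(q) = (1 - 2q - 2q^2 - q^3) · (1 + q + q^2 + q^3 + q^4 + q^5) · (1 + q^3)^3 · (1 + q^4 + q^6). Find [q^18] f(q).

-26

(1 - 2q - 2q^2 - q^3) has coefficients 1,-2,-2,-1 for degrees 0…3.
(1 + q + q^2 + q^3 + q^4 + q^5) has coefficients 1,1,1,1,1,1,0,0,0,0,0,0,0,0,0,0,0,0,0 for degrees 0…18.
Multiplying by (1 + q^3)^3 gives running coefficients 1,1,1,4,4,4,6,6,6,4,4,4,1,1,1,0,0,0,0 for degrees 0…18.
Finally multiplying by (1 + q^4 + q^6), the product of all factors after the first has coefficients 1,1,1,4,5,5,8,11,11,12,14,14,13,11,11,8,5,5,2 for degrees 0…18.
[q^18] = 1·2 − 2·5 − 2·5 − 1·8 = -26.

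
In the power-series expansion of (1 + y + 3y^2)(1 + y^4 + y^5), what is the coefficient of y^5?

(1 + y + 3y^2) has coefficients 1,1,3 for degrees 0…2.
(1 + y^4 + y^5) has coefficients 1,0,0,0,1,1 for degrees 0…5.
[y^5] = 1·1 + 1·1 + 3·0 = 2.

2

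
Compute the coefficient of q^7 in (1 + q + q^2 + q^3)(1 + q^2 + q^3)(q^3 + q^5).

(1 + q + q^2 + q^3) has coefficients 1,1,1,1 for degrees 0…3.
(1 + q^2 + q^3) has coefficients 1,0,1,1,0,0,0,0 for degrees 0…7.
Finally multiplying by (q^3 + q^5), the product of all factors after the first has coefficients 0,0,0,1,0,2,1,1 for degrees 0…7.
[q^7] = 1·1 + 1·1 + 1·2 + 1·0 = 4.

4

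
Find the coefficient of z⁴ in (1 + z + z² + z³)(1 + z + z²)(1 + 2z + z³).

10

(1 + z + z² + z³) has coefficients 1,1,1,1 for degrees 0…3.
(1 + z + z²) has coefficients 1,1,1,0,0 for degrees 0…4.
Finally multiplying by (1 + 2z + z³), the product of all factors after the first has coefficients 1,3,3,3,1 for degrees 0…4.
[z⁴] = 1·1 + 1·3 + 1·3 + 1·3 = 10.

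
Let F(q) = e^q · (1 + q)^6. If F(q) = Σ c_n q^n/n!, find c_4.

The EGF product rule gives c_4 = Σ_{k_1+k_2=4} C(4; k_1,k_2) · ∏ g_i(k_i), where e^q gives (1)^k; (1+q)^6 gives the falling factorial (6)_k.
g_1(k) for k = 0…4: 1, 1, 1, 1, 1.
g_2(k) for k = 0…4: 1, 6, 30, 120, 360.
c_4 = Σ_k C(4,k)·g_1(k)·g_2(4−k) = 1·1·360 + 4·1·120 + 6·1·30 + 4·1·6 + 1·1·1 = 360 + 480 + 180 + 24 + 1 = 1045.

1045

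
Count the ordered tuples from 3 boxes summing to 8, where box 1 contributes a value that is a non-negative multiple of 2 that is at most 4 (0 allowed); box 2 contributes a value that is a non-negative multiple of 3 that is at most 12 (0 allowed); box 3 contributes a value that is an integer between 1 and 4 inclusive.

The generating function for the choices is (1 + x² + x⁴)·(1 + x³ + x⁶ + x⁹ + x¹²)·(x + x² + x³ + x⁴); the count is [x⁸].
(1 + x² + x⁴) has coefficients 1,0,1,0,1 for degrees 0…4.
(1 + x³ + x⁶ + x⁹ + x¹²) has coefficients 1,0,0,1,0,0,1,0,0 for degrees 0…8.
Finally multiplying by (x + x² + x³ + x⁴), the product of all factors after the first has coefficients 0,1,1,1,2,1,1,2,1 for degrees 0…8.
[x⁸] = 1·1 + 1·1 + 1·2 = 4.

4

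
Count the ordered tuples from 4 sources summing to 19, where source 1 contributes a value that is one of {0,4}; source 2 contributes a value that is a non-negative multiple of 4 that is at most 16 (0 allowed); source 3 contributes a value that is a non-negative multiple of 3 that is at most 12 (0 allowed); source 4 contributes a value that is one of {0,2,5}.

The generating function for the choices is (1 + y⁴)·(1 + y⁴ + y⁸ + y¹² + y¹⁶)·(1 + y³ + y⁶ + y⁹ + y¹²)·(1 + y² + y⁵); the count is [y¹⁹].
(1 + y⁴) has coefficients 1,0,0,0,1 for degrees 0…4.
(1 + y⁴ + y⁸ + y¹² + y¹⁶) has coefficients 1,0,0,0,1,0,0,0,1,0,0,0,1,0,0,0,1,0,0,0 for degrees 0…19.
Multiplying by (1 + y³ + y⁶ + y⁹ + y¹²) gives running coefficients 1,0,0,1,1,0,1,1,1,1,1,1,2,1,1,1,2,1,1,1 for degrees 0…19.
Finally multiplying by (1 + y² + y⁵), the product of all factors after the first has coefficients 1,0,1,1,1,2,2,1,3,3,2,3,4,3,4,3,4,4,4,3 for degrees 0…19.
[y¹⁹] = 1·3 + 1·3 = 6.

6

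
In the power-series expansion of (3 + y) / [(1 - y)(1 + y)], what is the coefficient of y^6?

Partial fractions give a closed form: a_n = (2)·1^n + (1)·(-1)^n.
At n = 6: a_6 = 3.

3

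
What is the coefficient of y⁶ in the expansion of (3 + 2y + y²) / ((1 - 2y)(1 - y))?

The denominator gives the recurrence a_n = 3a_(n−1) − 2a_(n−2) for n ≥ 3; the numerator fixes a_0 = 3, a_1 = 11, a_2 = 28.
Iterating: 3, 11, 28, 62, 130, 266, 538, so a_6 = 538.

538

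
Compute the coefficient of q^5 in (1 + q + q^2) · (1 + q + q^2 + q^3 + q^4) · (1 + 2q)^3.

(1 + q + q^2) has coefficients 1,1,1 for degrees 0…2.
(1 + q + q^2 + q^3 + q^4) has coefficients 1,1,1,1,1,0 for degrees 0…5.
Finally multiplying by (1 + 2q)^3, the product of all factors after the first has coefficients 1,7,19,27,27,26 for degrees 0…5.
[q^5] = 1·26 + 1·27 + 1·27 = 80.

80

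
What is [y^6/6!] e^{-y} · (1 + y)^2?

The EGF product rule gives c_6 = Σ_{k_1+k_2=6} C(6; k_1,k_2) · ∏ g_i(k_i), where e^{-y} gives (-1)^k; (1+y)^2 gives the falling factorial (2)_k.
g_1(k) for k = 0…6: 1, -1, 1, -1, 1, -1, 1.
g_2(k) for k = 0…6: 1, 2, 2, 0, 0, 0, 0.
c_6 = Σ_k C(6,k)·g_1(k)·g_2(6−k) = 15·1·2 + 6·(-1)·2 + 1·1·1 = 30 − 12 + 1 = 19.

19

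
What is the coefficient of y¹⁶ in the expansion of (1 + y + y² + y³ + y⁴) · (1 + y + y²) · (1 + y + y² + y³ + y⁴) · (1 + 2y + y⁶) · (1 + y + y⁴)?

(1 + y + y² + y³ + y⁴) has coefficients 1,1,1,1,1 for degrees 0…4.
(1 + y + y²) has coefficients 1,1,1,0,0,0,0,0,0,0,0,0,0,0,0,0,0 for degrees 0…16.
Multiplying by (1 + y + y² + y³ + y⁴) gives running coefficients 1,2,3,3,3,2,1,0,0,0,0,0,0,0,0,0,0 for degrees 0…16.
Multiplying by (1 + 2y + y⁶) gives running coefficients 1,4,7,9,9,8,6,4,3,3,3,2,1,0,0,0,0 for degrees 0…16.
Finally multiplying by (1 + y + y⁴), the product of all factors after the first has coefficients 1,5,11,16,19,21,21,19,16,14,12,9,6,4,3,2,1 for degrees 0…16.
[y¹⁶] = 1·1 + 1·2 + 1·3 + 1·4 + 1·6 = 16.

16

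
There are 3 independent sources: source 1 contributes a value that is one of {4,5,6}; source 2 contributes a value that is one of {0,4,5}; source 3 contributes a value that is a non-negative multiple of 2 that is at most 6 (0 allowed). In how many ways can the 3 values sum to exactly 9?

3

The generating function for the choices is (t⁴ + t⁵ + t⁶)·(1 + t⁴ + t⁵)·(1 + t² + t⁴ + t⁶); the count is [t⁹].
(t⁴ + t⁵ + t⁶) has coefficients 0,0,0,0,1,1,1 for degrees 0…6.
(1 + t⁴ + t⁵) has coefficients 1,0,0,0,1,1,0,0,0,0 for degrees 0…9.
Finally multiplying by (1 + t² + t⁴ + t⁶), the product of all factors after the first has coefficients 1,0,1,0,2,1,2,1,1,1 for degrees 0…9.
[t⁹] = 1·1 + 1·2 + 1·0 = 3.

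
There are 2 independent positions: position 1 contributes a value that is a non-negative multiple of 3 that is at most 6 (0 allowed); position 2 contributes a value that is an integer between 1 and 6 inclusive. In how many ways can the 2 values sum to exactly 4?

The generating function for the choices is (1 + z³ + z⁶)·(z + z² + z³ + z⁴ + z⁵ + z⁶); the count is [z⁴].
(1 + z³ + z⁶) has coefficients 1,0,0,1,0 for degrees 0…4.
(z + z² + z³ + z⁴ + z⁵ + z⁶) has coefficients 0,1,1,1,1 for degrees 0…4.
[z⁴] = 1·1 + 1·1 = 2.

2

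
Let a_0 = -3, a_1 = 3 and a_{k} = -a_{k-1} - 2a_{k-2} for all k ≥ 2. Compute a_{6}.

-21

The ordinary generating function has denominator 1 + x + 2x^2.
Iterating the recurrence: a_0,…,a_{6} = -3, 3, 3, -9, 3, 15, -21.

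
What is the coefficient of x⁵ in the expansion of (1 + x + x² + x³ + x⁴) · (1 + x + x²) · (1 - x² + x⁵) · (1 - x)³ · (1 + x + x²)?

(1 + x + x² + x³ + x⁴) has coefficients 1,1,1,1,1 for degrees 0…4.
(1 + x + x²) has coefficients 1,1,1,0,0,0 for degrees 0…5.
Multiplying by (1 - x² + x⁵) gives running coefficients 1,1,0,-1,-1,1 for degrees 0…5.
Multiplying by (1 - x)³ gives running coefficients 1,-2,0,1,1,1 for degrees 0…5.
Finally multiplying by (1 + x + x²), the product of all factors after the first has coefficients 1,-1,-1,-1,2,3 for degrees 0…5.
[x⁵] = 1·3 + 1·2 + 1·(-1) + 1·(-1) + 1·(-1) = 2.

2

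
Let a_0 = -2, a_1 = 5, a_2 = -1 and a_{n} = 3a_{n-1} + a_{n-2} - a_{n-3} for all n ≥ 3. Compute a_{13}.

253295

The ordinary generating function has denominator 1 - 3x - x^2 + x^3.
Iterating the recurrence: a_0,…,a_{13} = -2, 5, -1, 4, 6, 23, 71, 230, 738, 2373, 7627, 24516, 78802, 253295.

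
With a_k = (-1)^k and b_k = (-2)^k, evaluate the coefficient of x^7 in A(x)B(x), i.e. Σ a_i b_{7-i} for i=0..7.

-255

The convolution is the t^7 coefficient of A(t)B(t).
Σ = 1·(-128) − 1·64 + 1·(-32) − 1·16 + 1·(-8) − 1·4 + 1·(-2) − 1·1 = -255.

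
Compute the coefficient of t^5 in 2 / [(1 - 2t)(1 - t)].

The denominator gives the recurrence a_n = 3a_(n−1) − 2a_(n−2) for n ≥ 2; the numerator fixes a_0 = 2, a_1 = 6.
Iterating: 2, 6, 14, 30, 62, 126, so a_5 = 126.

126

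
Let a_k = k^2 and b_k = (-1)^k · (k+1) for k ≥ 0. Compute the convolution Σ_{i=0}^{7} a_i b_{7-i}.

Write out a_i and b_{7-i} for i = 0,…,7 and sum the products.
Σ = 0·(-8) + 1·7 + 4·(-6) + 9·5 + 16·(-4) + 25·3 + 36·(-2) + 49·1 = 16.

16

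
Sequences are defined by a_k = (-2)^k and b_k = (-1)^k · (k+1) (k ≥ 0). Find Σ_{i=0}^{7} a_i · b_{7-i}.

Write out a_i and b_{7-i} for i = 0,…,7 and sum the products.
Σ = 1·(-8) − 2·7 + 4·(-6) − 8·5 + 16·(-4) − 32·3 + 64·(-2) − 128·1 = -502.

-502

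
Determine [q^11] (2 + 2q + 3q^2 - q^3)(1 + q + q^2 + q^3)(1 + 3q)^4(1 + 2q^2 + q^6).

(2 + 2q + 3q^2 - q^3) has coefficients 2,2,3,-1 for degrees 0…3.
(1 + q + q^2 + q^3) has coefficients 1,1,1,1,0,0,0,0,0,0,0,0 for degrees 0…11.
Multiplying by (1 + 3q)^4 gives running coefficients 1,13,67,175,255,243,189,81,0,0,0,0 for degrees 0…11.
Finally multiplying by (1 + 2q^2 + q^6), the product of all factors after the first has coefficients 1,13,69,201,389,593,700,580,445,337,255,243 for degrees 0…11.
[q^11] = 2·243 + 2·255 + 3·337 − 1·445 = 1562.

1562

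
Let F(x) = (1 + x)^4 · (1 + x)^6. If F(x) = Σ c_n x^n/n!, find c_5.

The EGF product rule gives c_5 = Σ_{k_1+k_2=5} C(5; k_1,k_2) · ∏ g_i(k_i), where (1+x)^4 gives the falling factorial (4)_k; (1+x)^6 gives the falling factorial (6)_k.
g_1(k) for k = 0…5: 1, 4, 12, 24, 24, 0.
g_2(k) for k = 0…5: 1, 6, 30, 120, 360, 720.
c_5 = Σ_k C(5,k)·g_1(k)·g_2(5−k) = 1·1·720 + 5·4·360 + 10·12·120 + 10·24·30 + 5·24·6 = 720 + 7200 + 14400 + 7200 + 720 = 30240.

30240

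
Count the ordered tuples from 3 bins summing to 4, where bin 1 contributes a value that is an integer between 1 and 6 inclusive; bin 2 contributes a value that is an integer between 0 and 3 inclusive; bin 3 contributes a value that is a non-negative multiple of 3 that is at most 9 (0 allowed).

The generating function for the choices is (z + z^2 + z^3 + z^4 + z^5 + z^6)·(1 + z + z^2 + z^3)·(1 + z^3 + z^6 + z^9); the count is [z^4].
(z + z^2 + z^3 + z^4 + z^5 + z^6) has coefficients 0,1,1,1,1 for degrees 0…4.
(1 + z + z^2 + z^3) has coefficients 1,1,1,1,0 for degrees 0…4.
Finally multiplying by (1 + z^3 + z^6 + z^9), the product of all factors after the first has coefficients 1,1,1,2,1 for degrees 0…4.
[z^4] = 1·2 + 1·1 + 1·1 + 1·1 = 5.

5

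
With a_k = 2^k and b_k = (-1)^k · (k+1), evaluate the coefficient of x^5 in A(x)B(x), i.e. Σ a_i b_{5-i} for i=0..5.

This is [x^5] in the product of the two ordinary generating functions.
Σ = 1·(-6) + 2·5 + 4·(-4) + 8·3 + 16·(-2) + 32·1 = 12.

12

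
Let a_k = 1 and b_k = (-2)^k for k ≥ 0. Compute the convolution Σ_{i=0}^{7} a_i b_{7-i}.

This is [x^7] in the product of the two ordinary generating functions.
Σ = 1·(-128) + 1·64 + 1·(-32) + 1·16 + 1·(-8) + 1·4 + 1·(-2) + 1·1 = -85.

-85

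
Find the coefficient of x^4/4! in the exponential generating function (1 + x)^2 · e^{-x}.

The EGF product rule gives c_4 = Σ_{k_1+k_2=4} C(4; k_1,k_2) · ∏ g_i(k_i), where (1+x)^2 gives the falling factorial (2)_k; e^{-x} gives (-1)^k.
g_1(k) for k = 0…4: 1, 2, 2, 0, 0.
g_2(k) for k = 0…4: 1, -1, 1, -1, 1.
c_4 = Σ_k C(4,k)·g_1(k)·g_2(4−k) = 1·1·1 + 4·2·(-1) + 6·2·1 = 1 − 8 + 12 = 5.

5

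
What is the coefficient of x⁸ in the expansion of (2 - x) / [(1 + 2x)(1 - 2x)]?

Partial fractions give a closed form: a_n = (5/4)·(-2)^n + (3/4)·2^n.
At n = 8: a_8 = 512.

512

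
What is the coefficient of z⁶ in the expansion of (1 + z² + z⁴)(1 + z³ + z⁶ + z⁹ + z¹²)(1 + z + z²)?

3

(1 + z² + z⁴) has coefficients 1,0,1,0,1 for degrees 0…4.
(1 + z³ + z⁶ + z⁹ + z¹²) has coefficients 1,0,0,1,0,0,1 for degrees 0…6.
Finally multiplying by (1 + z + z²), the product of all factors after the first has coefficients 1,1,1,1,1,1,1 for degrees 0…6.
[z⁶] = 1·1 + 1·1 + 1·1 = 3.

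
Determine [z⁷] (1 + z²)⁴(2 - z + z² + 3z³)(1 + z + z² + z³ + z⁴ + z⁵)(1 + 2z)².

354

(1 + z²)⁴ has coefficients 1,0,4,0,6,0,4,0 for degrees 0…7.
(2 - z + z² + 3z³) has coefficients 2,-1,1,3,0,0,0,0 for degrees 0…7.
Multiplying by (1 + z + z² + z³ + z⁴ + z⁵) gives running coefficients 2,1,2,5,5,5,3,4 for degrees 0…7.
Finally multiplying by (1 + 2z)², the product of all factors after the first has coefficients 2,9,14,17,33,45,43,36 for degrees 0…7.
[z⁷] = 1·36 + 4·45 + 6·17 + 4·9 = 354.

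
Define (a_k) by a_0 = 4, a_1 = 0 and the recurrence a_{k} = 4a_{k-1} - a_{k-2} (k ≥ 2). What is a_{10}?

The ordinary generating function has denominator 1 - 4y + y^2.
Iterating the recurrence: a_0,…,a_{10} = 4, 0, -4, -16, -60, -224, -836, -3120, -11644, -43456, -162180.

-162180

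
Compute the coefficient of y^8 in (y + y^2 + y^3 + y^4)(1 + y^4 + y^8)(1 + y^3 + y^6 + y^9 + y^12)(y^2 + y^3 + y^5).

5

(y + y^2 + y^3 + y^4) has coefficients 0,1,1,1,1 for degrees 0…4.
(1 + y^4 + y^8) has coefficients 1,0,0,0,1,0,0,0,1 for degrees 0…8.
Multiplying by (1 + y^3 + y^6 + y^9 + y^12) gives running coefficients 1,0,0,1,1,0,1,1,1 for degrees 0…8.
Finally multiplying by (y^2 + y^3 + y^5), the product of all factors after the first has coefficients 0,0,1,1,0,2,2,1,2 for degrees 0…8.
[y^8] = 1·1 + 1·2 + 1·2 + 1·0 = 5.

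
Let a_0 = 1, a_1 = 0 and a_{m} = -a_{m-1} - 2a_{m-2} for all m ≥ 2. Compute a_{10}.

The ordinary generating function has denominator 1 + q + 2q^2.
Iterating the recurrence: a_0,…,a_{10} = 1, 0, -2, 2, 2, -6, 2, 10, -14, -6, 34.

34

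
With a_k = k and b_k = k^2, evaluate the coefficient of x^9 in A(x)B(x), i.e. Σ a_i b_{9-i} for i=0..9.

Write out a_i and b_{9-i} for i = 0,…,9 and sum the products.
Σ = 0·81 + 1·64 + 2·49 + 3·36 + 4·25 + 5·16 + 6·9 + 7·4 + 8·1 + 9·0 = 540.

540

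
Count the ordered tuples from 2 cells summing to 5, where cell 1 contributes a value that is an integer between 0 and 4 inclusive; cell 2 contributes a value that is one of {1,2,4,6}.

The generating function for the choices is (1 + y + y² + y³ + y⁴)·(y + y² + y⁴ + y⁶); the count is [y⁵].
(1 + y + y² + y³ + y⁴) has coefficients 1,1,1,1,1 for degrees 0…4.
(y + y² + y⁴ + y⁶) has coefficients 0,1,1,0,1,0 for degrees 0…5.
[y⁵] = 1·0 + 1·1 + 1·0 + 1·1 + 1·1 = 3.

3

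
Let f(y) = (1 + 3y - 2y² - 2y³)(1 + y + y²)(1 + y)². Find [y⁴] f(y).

(1 + 3y - 2y² - 2y³) has coefficients 1,3,-2,-2 for degrees 0…3.
(1 + y + y²) has coefficients 1,1,1,0,0 for degrees 0…4.
Finally multiplying by (1 + y)², the product of all factors after the first has coefficients 1,3,4,3,1 for degrees 0…4.
[y⁴] = 1·1 + 3·3 − 2·4 − 2·3 = -4.

-4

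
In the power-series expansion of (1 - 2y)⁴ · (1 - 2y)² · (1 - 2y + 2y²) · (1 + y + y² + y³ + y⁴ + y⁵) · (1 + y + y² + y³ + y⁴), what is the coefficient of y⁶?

132

(1 - 2y)⁴ has coefficients 1,-8,24,-32,16 for degrees 0…4.
(1 - 2y)² has coefficients 1,-4,4,0,0,0,0 for degrees 0…6.
Multiplying by (1 - 2y + 2y²) gives running coefficients 1,-6,14,-16,8,0,0 for degrees 0…6.
Multiplying by (1 + y + y² + y³ + y⁴ + y⁵) gives running coefficients 1,-5,9,-7,1,1,0 for degrees 0…6.
Finally multiplying by (1 + y + y² + y³ + y⁴), the product of all factors after the first has coefficients 1,-4,5,-2,-1,-1,4 for degrees 0…6.
[y⁶] = 1·4 − 8·(-1) + 24·(-1) − 32·(-2) + 16·5 = 132.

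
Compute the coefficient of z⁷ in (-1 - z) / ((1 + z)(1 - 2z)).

-128

The denominator gives the recurrence a_n = a_(n−1) + 2a_(n−2) for n ≥ 2; the numerator fixes a_0 = -1, a_1 = -2.
Iterating: -1, -2, -4, -8, -16, -32, -64, -128, so a_7 = -128.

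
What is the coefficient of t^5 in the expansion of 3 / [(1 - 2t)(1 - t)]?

Partial fractions give a closed form: a_n = (6)·2^n + (-3)·1^n.
At n = 5: a_5 = 189.

189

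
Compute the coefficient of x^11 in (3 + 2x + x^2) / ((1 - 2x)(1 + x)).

The denominator gives the recurrence a_n = a_(n−1) + 2a_(n−2) for n ≥ 3; the numerator fixes a_0 = 3, a_1 = 5, a_2 = 12.
Iterating: 3, 5, 12, 22, 46, 90, 182, 362, 726, 1450, 2902, 5802, so a_11 = 5802.

5802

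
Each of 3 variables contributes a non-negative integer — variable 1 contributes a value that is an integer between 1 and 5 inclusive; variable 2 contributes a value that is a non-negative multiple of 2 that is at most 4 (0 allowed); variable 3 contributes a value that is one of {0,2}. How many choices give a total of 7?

The generating function for the choices is (x + x^2 + x^3 + x^4 + x^5)·(1 + x^2 + x^4)·(1 + x^2); the count is [x^7].
(x + x^2 + x^3 + x^4 + x^5) has coefficients 0,1,1,1,1,1 for degrees 0…5.
(1 + x^2 + x^4) has coefficients 1,0,1,0,1,0,0,0 for degrees 0…7.
Finally multiplying by (1 + x^2), the product of all factors after the first has coefficients 1,0,2,0,2,0,1,0 for degrees 0…7.
[x^7] = 1·1 + 1·0 + 1·2 + 1·0 + 1·2 = 5.

5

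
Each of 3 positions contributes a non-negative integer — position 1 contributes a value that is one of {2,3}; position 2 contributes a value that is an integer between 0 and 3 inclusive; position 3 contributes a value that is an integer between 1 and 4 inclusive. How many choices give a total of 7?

7

The generating function for the choices is (t² + t³)·(1 + t + t² + t³)·(t + t² + t³ + t⁴); the count is [t⁷].
(t² + t³) has coefficients 0,0,1,1 for degrees 0…3.
(1 + t + t² + t³) has coefficients 1,1,1,1,0,0,0,0 for degrees 0…7.
Finally multiplying by (t + t² + t³ + t⁴), the product of all factors after the first has coefficients 0,1,2,3,4,3,2,1 for degrees 0…7.
[t⁷] = 1·3 + 1·4 = 7.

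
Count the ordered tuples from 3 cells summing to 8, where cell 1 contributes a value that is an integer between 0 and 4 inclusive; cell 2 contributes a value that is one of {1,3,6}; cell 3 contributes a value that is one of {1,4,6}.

5

The generating function for the choices is (1 + t + t² + t³ + t⁴)·(t + t³ + t⁶)·(t + t⁴ + t⁶); the count is [t⁸].
(1 + t + t² + t³ + t⁴) has coefficients 1,1,1,1,1 for degrees 0…4.
(t + t³ + t⁶) has coefficients 0,1,0,1,0,0,1,0,0 for degrees 0…8.
Finally multiplying by (t + t⁴ + t⁶), the product of all factors after the first has coefficients 0,0,1,0,1,1,0,3,0 for degrees 0…8.
[t⁸] = 1·0 + 1·3 + 1·0 + 1·1 + 1·1 = 5.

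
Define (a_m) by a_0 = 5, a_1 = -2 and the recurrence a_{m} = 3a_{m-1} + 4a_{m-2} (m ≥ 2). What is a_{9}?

157282

The ordinary generating function has denominator 1 - 3q - 4q^2.
Iterating the recurrence: a_0,…,a_{9} = 5, -2, 14, 34, 158, 610, 2462, 9826, 39326, 157282.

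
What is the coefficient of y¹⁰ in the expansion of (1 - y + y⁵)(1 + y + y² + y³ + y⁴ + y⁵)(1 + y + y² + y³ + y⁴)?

4

(1 - y + y⁵) has coefficients 1,-1,0,0,0,1 for degrees 0…5.
(1 + y + y² + y³ + y⁴ + y⁵) has coefficients 1,1,1,1,1,1,0,0,0,0,0 for degrees 0…10.
Finally multiplying by (1 + y + y² + y³ + y⁴), the product of all factors after the first has coefficients 1,2,3,4,5,5,4,3,2,1,0 for degrees 0…10.
[y¹⁰] = 1·0 − 1·1 + 1·5 = 4.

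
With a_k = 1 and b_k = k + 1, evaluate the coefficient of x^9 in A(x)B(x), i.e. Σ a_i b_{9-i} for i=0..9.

This is [x^9] in the product of the two ordinary generating functions.
Σ = 1·10 + 1·9 + 1·8 + 1·7 + 1·6 + 1·5 + 1·4 + 1·3 + 1·2 + 1·1 = 55.

55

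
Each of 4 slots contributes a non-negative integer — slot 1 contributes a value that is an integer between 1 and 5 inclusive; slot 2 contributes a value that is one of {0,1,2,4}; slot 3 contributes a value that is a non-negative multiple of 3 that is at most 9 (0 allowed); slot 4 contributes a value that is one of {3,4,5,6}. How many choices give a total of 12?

26

The generating function for the choices is (q + q^2 + q^3 + q^4 + q^5)·(1 + q + q^2 + q^4)·(1 + q^3 + q^6 + q^9)·(q^3 + q^4 + q^5 + q^6); the count is [q^12].
(q + q^2 + q^3 + q^4 + q^5) has coefficients 0,1,1,1,1,1 for degrees 0…5.
(1 + q + q^2 + q^4) has coefficients 1,1,1,0,1,0,0,0,0,0,0,0,0 for degrees 0…12.
Multiplying by (1 + q^3 + q^6 + q^9) gives running coefficients 1,1,1,1,2,1,1,2,1,1,2,1,0 for degrees 0…12.
Finally multiplying by (q^3 + q^4 + q^5 + q^6), the product of all factors after the first has coefficients 0,0,0,1,2,3,4,5,5,5,6,5,5 for degrees 0…12.
[q^12] = 1·5 + 1·6 + 1·5 + 1·5 + 1·5 = 26.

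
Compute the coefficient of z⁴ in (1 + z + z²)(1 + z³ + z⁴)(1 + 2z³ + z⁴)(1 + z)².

12

(1 + z + z²) has coefficients 1,1,1 for degrees 0…2.
(1 + z³ + z⁴) has coefficients 1,0,0,1,1 for degrees 0…4.
Multiplying by (1 + 2z³ + z⁴) gives running coefficients 1,0,0,3,2 for degrees 0…4.
Finally multiplying by (1 + z)², the product of all factors after the first has coefficients 1,2,1,3,8 for degrees 0…4.
[z⁴] = 1·8 + 1·3 + 1·1 = 12.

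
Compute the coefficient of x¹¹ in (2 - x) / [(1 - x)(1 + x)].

-1

Partial fractions give a closed form: a_n = (1/2)·1^n + (3/2)·(-1)^n.
At n = 11: a_11 = -1.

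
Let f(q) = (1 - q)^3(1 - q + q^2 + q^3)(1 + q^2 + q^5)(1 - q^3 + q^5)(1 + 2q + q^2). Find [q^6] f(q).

-6

(1 - q)^3 has coefficients 1,-3,3,-1 for degrees 0…3.
(1 - q + q^2 + q^3) has coefficients 1,-1,1,1,0,0,0 for degrees 0…6.
Multiplying by (1 + q^2 + q^5) gives running coefficients 1,-1,2,0,1,2,-1 for degrees 0…6.
Multiplying by (1 - q^3 + q^5) gives running coefficients 1,-1,2,-1,2,1,-2 for degrees 0…6.
Finally multiplying by (1 + 2q + q^2), the product of all factors after the first has coefficients 1,1,1,2,2,4,2 for degrees 0…6.
[q^6] = 1·2 − 3·4 + 3·2 − 1·2 = -6.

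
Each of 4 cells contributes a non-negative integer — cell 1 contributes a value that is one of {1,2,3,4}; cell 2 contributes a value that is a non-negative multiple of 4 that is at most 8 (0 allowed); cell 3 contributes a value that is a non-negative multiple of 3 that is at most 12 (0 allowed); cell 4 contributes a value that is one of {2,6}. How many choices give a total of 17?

The generating function for the choices is (t + t^2 + t^3 + t^4)·(1 + t^4 + t^8)·(1 + t^3 + t^6 + t^9 + t^12)·(t^2 + t^6); the count is [t^17].
(t + t^2 + t^3 + t^4) has coefficients 0,1,1,1,1 for degrees 0…4.
(1 + t^4 + t^8) has coefficients 1,0,0,0,1,0,0,0,1,0,0,0,0,0,0,0,0,0 for degrees 0…17.
Multiplying by (1 + t^3 + t^6 + t^9 + t^12) gives running coefficients 1,0,0,1,1,0,1,1,1,1,1,1,1,1,1,0,1,1 for degrees 0…17.
Finally multiplying by (t^2 + t^6), the product of all factors after the first has coefficients 0,0,1,0,0,1,2,0,1,2,2,1,2,2,2,2,2,1 for degrees 0…17.
[t^17] = 1·2 + 1·2 + 1·2 + 1·2 = 8.

8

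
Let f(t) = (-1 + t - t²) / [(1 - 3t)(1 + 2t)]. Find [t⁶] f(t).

-385

The denominator gives the recurrence a_n = a_(n−1) + 6a_(n−2) for n ≥ 3; the numerator fixes a_0 = -1, a_1 = 0, a_2 = -7.
Iterating: -1, 0, -7, -7, -49, -91, -385, so a_6 = -385.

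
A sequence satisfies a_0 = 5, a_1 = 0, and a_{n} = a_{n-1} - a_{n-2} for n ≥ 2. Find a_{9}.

The ordinary generating function has denominator 1 - z + z^2.
Iterating the recurrence: a_0,…,a_{9} = 5, 0, -5, -5, 0, 5, 5, 0, -5, -5.

-5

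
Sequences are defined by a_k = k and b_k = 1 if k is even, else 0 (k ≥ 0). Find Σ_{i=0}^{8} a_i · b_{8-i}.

This is [x^8] in the product of the two ordinary generating functions.
Σ = 0·1 + 1·0 + 2·1 + 3·0 + 4·1 + 5·0 + 6·1 + 7·0 + 8·1 = 20.

20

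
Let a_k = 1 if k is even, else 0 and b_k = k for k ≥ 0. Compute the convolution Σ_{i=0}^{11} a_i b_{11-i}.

36

This is [x^11] in the product of the two ordinary generating functions.
Σ = 1·11 + 0·10 + 1·9 + 0·8 + 1·7 + 0·6 + 1·5 + 0·4 + 1·3 + 0·2 + 1·1 + 0·0 = 36.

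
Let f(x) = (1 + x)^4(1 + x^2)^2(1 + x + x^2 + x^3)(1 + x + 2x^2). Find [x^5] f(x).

(1 + x)^4 has coefficients 1,4,6,4,1 for degrees 0…4.
(1 + x^2)^2 has coefficients 1,0,2,0,1,0 for degrees 0…5.
Multiplying by (1 + x + x^2 + x^3) gives running coefficients 1,1,3,3,3,3 for degrees 0…5.
Finally multiplying by (1 + x + 2x^2), the product of all factors after the first has coefficients 1,2,6,8,12,12 for degrees 0…5.
[x^5] = 1·12 + 4·12 + 6·8 + 4·6 + 1·2 = 134.

134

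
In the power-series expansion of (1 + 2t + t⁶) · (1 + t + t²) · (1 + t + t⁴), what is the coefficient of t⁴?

(1 + 2t + t⁶) has coefficients 1,2,0,0,0 for degrees 0…4.
(1 + t + t²) has coefficients 1,1,1,0,0 for degrees 0…4.
Finally multiplying by (1 + t + t⁴), the product of all factors after the first has coefficients 1,2,2,1,1 for degrees 0…4.
[t⁴] = 1·1 + 2·1 = 3.

3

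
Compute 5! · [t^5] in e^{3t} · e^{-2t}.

The EGF product rule gives c_5 = Σ_{k_1+k_2=5} C(5; k_1,k_2) · ∏ g_i(k_i), where e^{3t} gives (3)^k; e^{-2t} gives (-2)^k.
g_1(k) for k = 0…5: 1, 3, 9, 27, 81, 243.
g_2(k) for k = 0…5: 1, -2, 4, -8, 16, -32.
c_5 = Σ_k C(5,k)·g_1(k)·g_2(5−k) = 1·1·(-32) + 5·3·16 + 10·9·(-8) + 10·27·4 + 5·81·(-2) + 1·243·1 = −32 + 240 − 720 + 1080 − 810 + 243 = 1.

1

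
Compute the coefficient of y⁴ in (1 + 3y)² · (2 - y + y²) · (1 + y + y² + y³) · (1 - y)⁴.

44

(1 + 3y)² has coefficients 1,6,9 for degrees 0…2.
(2 - y + y²) has coefficients 2,-1,1,0,0 for degrees 0…4.
Multiplying by (1 + y + y² + y³) gives running coefficients 2,1,2,2,0 for degrees 0…4.
Finally multiplying by (1 - y)⁴, the product of all factors after the first has coefficients 2,-7,10,-8,2 for degrees 0…4.
[y⁴] = 1·2 + 6·(-8) + 9·10 = 44.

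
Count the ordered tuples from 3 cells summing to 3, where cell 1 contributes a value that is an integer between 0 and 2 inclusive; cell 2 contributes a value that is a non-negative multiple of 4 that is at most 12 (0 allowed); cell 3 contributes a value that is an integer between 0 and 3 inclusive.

The generating function for the choices is (1 + z + z²)·(1 + z⁴ + z⁸ + z¹²)·(1 + z + z² + z³); the count is [z³].
(1 + z + z²) has coefficients 1,1,1 for degrees 0…2.
(1 + z⁴ + z⁸ + z¹²) has coefficients 1,0,0,0 for degrees 0…3.
Finally multiplying by (1 + z + z² + z³), the product of all factors after the first has coefficients 1,1,1,1 for degrees 0…3.
[z³] = 1·1 + 1·1 + 1·1 = 3.

3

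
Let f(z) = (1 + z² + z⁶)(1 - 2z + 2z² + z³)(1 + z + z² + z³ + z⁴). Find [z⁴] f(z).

(1 + z² + z⁶) has coefficients 1,0,1,0,0 for degrees 0…4.
(1 - 2z + 2z² + z³) has coefficients 1,-2,2,1,0 for degrees 0…4.
Finally multiplying by (1 + z + z² + z³ + z⁴), the product of all factors after the first has coefficients 1,-1,1,2,2 for degrees 0…4.
[z⁴] = 1·2 + 1·1 = 3.

3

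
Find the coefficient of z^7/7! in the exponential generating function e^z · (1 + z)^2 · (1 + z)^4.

37633

The EGF product rule gives c_7 = Σ_{k_1+k_2+k_3=7} C(7; k_1,k_2,k_3) · ∏ g_i(k_i), where e^z gives (1)^k; (1+z)^2 gives the falling factorial (2)_k; (1+z)^4 gives the falling factorial (4)_k.
g_1(k) for k = 0…7: 1, 1, 1, 1, 1, 1, 1, 1.
g_2(k) for k = 0…7: 1, 2, 2, 0, 0, 0, 0, 0.
g_3(k) for k = 0…7: 1, 4, 12, 24, 24, 0, 0, 0.
First combine the last two factors: h(k) = Σ_j C(k,j)·g_2(j)·g_3(k−j) for k = 0…7: 1, 6, 30, 120, 360, 720, 720, 0.
c_7 = Σ_k C(7,k)·g_1(k)·h(7−k) = 7·1·720 + 21·1·720 + 35·1·360 + 35·1·120 + 21·1·30 + 7·1·6 + 1·1·1 = 5040 + 15120 + 12600 + 4200 + 630 + 42 + 1 = 37633.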